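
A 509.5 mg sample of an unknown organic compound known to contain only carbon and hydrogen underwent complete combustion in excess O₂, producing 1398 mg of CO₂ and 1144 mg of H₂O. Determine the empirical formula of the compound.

CH4

mol C = 1.398 g CO₂ ÷ 44.009 g/mol = 0.031766 mol
mol H = 2 × 1.144 g H₂O ÷ 18.015 g/mol = 0.12701 mol
Divide by the smallest (0.031766 mol): C 1.000, H 3.998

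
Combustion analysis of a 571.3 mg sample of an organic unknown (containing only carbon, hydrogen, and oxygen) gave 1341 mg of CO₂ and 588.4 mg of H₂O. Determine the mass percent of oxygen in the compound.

mol C = 1.341 g CO₂ ÷ 44.009 g/mol = 0.030471 mol
mol H = 2 × 0.5884 g H₂O ÷ 18.015 g/mol = 0.065323 mol
mass O = 0.5713 − (0.36599 + 0.065846) = 0.13947 g → mol O = 0.13947 ÷ 15.999 = 0.0087172 mol
mass % O = 0.13947 g ÷ 0.5713 g × 100%

24.41%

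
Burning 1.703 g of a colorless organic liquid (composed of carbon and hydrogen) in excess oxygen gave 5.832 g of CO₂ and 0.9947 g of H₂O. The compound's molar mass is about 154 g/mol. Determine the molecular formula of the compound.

mol C = 5.832 g CO₂ ÷ 44.009 g/mol = 0.13252 mol
mol H = 2 × 0.9947 g H₂O ÷ 18.015 g/mol = 0.11043 mol
Divide by the smallest (0.11043 mol): C 1.200, H 1.000
Multiplying each by 5 gives whole numbers: C 6.00, H 5.00
Empirical formula: C6H5
Empirical-formula mass = 77.11 g/mol; 154 ÷ 77.11 ≈ 2, so the molecular formula is C12H10.

C12H10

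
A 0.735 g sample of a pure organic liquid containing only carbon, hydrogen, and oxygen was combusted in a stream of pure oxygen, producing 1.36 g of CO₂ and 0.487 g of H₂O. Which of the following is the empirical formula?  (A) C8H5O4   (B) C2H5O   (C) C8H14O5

mol C = 1.36 g CO₂ ÷ 44.009 g/mol = 0.03090 mol
mol H = 2 × 0.487 g H₂O ÷ 18.015 g/mol = 0.05407 mol
mass O = 0.735 − (0.3712 + 0.05450) = 0.3093 g → mol O = 0.3093 ÷ 15.999 = 0.01933 mol
Divide by the smallest (0.01933 mol): C 1.598, H 2.796, O 1.000
Multiplying each by 5 gives whole numbers: C 7.99, H 13.98, O 5.00

(C) C8H14O5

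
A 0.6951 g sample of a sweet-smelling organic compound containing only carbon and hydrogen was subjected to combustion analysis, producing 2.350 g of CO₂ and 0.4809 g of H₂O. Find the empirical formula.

CH

mol C = 2.350 g CO₂ ÷ 44.009 g/mol = 0.053398 mol
mol H = 2 × 0.4809 g H₂O ÷ 18.015 g/mol = 0.053389 mol
Divide by the smallest (0.053389 mol): C 1.000, H 1.000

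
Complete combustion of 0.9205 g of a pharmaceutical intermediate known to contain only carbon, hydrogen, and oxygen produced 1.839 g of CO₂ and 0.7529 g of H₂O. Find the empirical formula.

mol C = 1.839 g CO₂ ÷ 44.009 g/mol = 0.041787 mol
mol H = 2 × 0.7529 g H₂O ÷ 18.015 g/mol = 0.083586 mol
mass O = 0.9205 − (0.50190 + 0.084255) = 0.33434 g → mol O = 0.33434 ÷ 15.999 = 0.020898 mol
Divide by the smallest (0.020898 mol): C 2.000, H 4.000, O 1.000

C2H4O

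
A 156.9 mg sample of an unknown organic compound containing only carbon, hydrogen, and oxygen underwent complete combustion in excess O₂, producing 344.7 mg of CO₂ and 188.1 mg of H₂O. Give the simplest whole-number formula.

C3H8O

mol C = 0.3447 g CO₂ ÷ 44.009 g/mol = 0.0078325 mol
mol H = 2 × 0.1881 g H₂O ÷ 18.015 g/mol = 0.020883 mol
mass O = 0.1569 − (0.094076 + 0.021050) = 0.041774 g → mol O = 0.041774 ÷ 15.999 = 0.0026111 mol
Divide by the smallest (0.0026111 mol): C 3.000, H 7.998, O 1.000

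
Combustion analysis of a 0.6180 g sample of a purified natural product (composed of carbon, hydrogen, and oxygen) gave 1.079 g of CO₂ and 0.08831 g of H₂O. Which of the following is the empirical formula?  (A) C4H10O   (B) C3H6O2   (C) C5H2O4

mol C = 1.079 g CO₂ ÷ 44.009 g/mol = 0.024518 mol
mol H = 2 × 0.08831 g H₂O ÷ 18.015 g/mol = 0.0098041 mol
mass O = 0.6180 − (0.29448 + 0.0098825) = 0.31364 g → mol O = 0.31364 ÷ 15.999 = 0.019603 mol
Divide by the smallest (0.0098041 mol): C 2.501, H 1.000, O 2.000
Multiplying each by 2 gives whole numbers: C 5.00, H 2.00, O 4.00

(C) C5H2O4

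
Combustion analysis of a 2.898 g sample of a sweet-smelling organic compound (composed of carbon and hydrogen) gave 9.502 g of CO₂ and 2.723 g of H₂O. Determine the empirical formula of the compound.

C5H7

mol C = 9.502 g CO₂ ÷ 44.009 g/mol = 0.21591 mol
mol H = 2 × 2.723 g H₂O ÷ 18.015 g/mol = 0.30230 mol
Divide by the smallest (0.21591 mol): C 1.000, H 1.400
Multiplying each by 5 gives whole numbers: C 5.00, H 7.00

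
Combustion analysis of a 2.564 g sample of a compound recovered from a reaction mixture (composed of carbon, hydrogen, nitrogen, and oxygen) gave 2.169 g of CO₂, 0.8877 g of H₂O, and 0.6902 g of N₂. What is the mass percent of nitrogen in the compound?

mol C = 2.169 g CO₂ ÷ 44.009 g/mol = 0.049285 mol
mol H = 2 × 0.8877 g H₂O ÷ 18.015 g/mol = 0.098551 mol
mol N = 2 × 0.6902 g N₂ ÷ 28.014 g/mol = 0.049275 mol
mass O = 2.564 − (0.59197 + 0.099340 + 0.69020) = 1.1825 g → mol O = 1.1825 ÷ 15.999 = 0.073910 mol
mass % N = 0.69020 g ÷ 2.564 g × 100%

26.92%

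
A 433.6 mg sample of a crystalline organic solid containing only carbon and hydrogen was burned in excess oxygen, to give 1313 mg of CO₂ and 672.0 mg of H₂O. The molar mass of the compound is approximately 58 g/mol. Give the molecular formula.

mol C = 1.313 g CO₂ ÷ 44.009 g/mol = 0.029835 mol
mol H = 2 × 0.6720 g H₂O ÷ 18.015 g/mol = 0.074604 mol
Divide by the smallest (0.029835 mol): C 1.000, H 2.501
Multiplying each by 2 gives whole numbers: C 2.00, H 5.00
Empirical formula: C2H5
Empirical-formula mass = 29.06 g/mol; 58 ÷ 29.06 ≈ 2, so the molecular formula is C4H10.

C4H10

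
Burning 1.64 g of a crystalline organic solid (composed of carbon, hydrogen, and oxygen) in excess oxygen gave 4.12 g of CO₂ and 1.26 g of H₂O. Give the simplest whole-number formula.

mol C = 4.12 g CO₂ ÷ 44.009 g/mol = 0.09362 mol
mol H = 2 × 1.26 g H₂O ÷ 18.015 g/mol = 0.1399 mol
mass O = 1.64 − (1.124 + 0.1410) = 0.3746 g → mol O = 0.3746 ÷ 15.999 = 0.02341 mol
Divide by the smallest (0.02341 mol): C 3.999, H 5.975, O 1.000

C4H6O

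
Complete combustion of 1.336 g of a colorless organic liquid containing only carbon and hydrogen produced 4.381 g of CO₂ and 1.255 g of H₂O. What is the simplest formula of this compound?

mol C = 4.381 g CO₂ ÷ 44.009 g/mol = 0.099548 mol
mol H = 2 × 1.255 g H₂O ÷ 18.015 g/mol = 0.13933 mol
Divide by the smallest (0.099548 mol): C 1.000, H 1.400
Multiplying each by 5 gives whole numbers: C 5.00, H 7.00

C5H7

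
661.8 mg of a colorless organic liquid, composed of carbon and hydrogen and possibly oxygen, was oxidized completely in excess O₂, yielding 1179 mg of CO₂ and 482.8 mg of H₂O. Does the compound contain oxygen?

mol C = 1.179 g CO₂ ÷ 44.009 g/mol = 0.026790 mol
mol H = 2 × 0.4828 g H₂O ÷ 18.015 g/mol = 0.053600 mol
C and H account for only 0.37580 g of the 0.6618 g sample; the remaining 0.28600 g must be oxygen.

yes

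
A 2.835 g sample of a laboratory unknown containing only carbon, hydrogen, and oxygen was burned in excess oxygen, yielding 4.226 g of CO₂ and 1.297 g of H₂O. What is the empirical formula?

C2H3O2

mol C = 4.226 g CO₂ ÷ 44.009 g/mol = 0.096026 mol
mol H = 2 × 1.297 g H₂O ÷ 18.015 g/mol = 0.14399 mol
mass O = 2.835 − (1.1534 + 0.14514) = 1.5365 g → mol O = 1.5365 ÷ 15.999 = 0.096037 mol
Divide by the smallest (0.096026 mol): C 1.000, H 1.500, O 1.000
Multiplying each by 2 gives whole numbers: C 2.00, H 3.00, O 2.00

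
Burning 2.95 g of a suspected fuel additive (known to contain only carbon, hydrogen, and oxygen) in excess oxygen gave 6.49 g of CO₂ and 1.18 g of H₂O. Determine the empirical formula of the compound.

mol C = 6.49 g CO₂ ÷ 44.009 g/mol = 0.1475 mol
mol H = 2 × 1.18 g H₂O ÷ 18.015 g/mol = 0.1310 mol
mass O = 2.95 − (1.771 + 0.1320) = 1.047 g → mol O = 1.047 ÷ 15.999 = 0.06542 mol
Divide by the smallest (0.06542 mol): C 2.254, H 2.002, O 1.000
Multiplying each by 4 gives whole numbers: C 9.02, H 8.01, O 4.00

C9H8O4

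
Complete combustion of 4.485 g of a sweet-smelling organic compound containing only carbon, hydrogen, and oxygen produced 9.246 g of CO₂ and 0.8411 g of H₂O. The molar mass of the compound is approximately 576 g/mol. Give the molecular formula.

C27H12O15

mol C = 9.246 g CO₂ ÷ 44.009 g/mol = 0.21009 mol
mol H = 2 × 0.8411 g H₂O ÷ 18.015 g/mol = 0.093378 mol
mass O = 4.485 − (2.5234 + 0.094125) = 1.8674 g → mol O = 1.8674 ÷ 15.999 = 0.11672 mol
Divide by the smallest (0.093378 mol): C 2.250, H 1.000, O 1.250
Multiplying each by 4 gives whole numbers: C 9.00, H 4.00, O 5.00
Empirical formula: C9H4O5
Empirical-formula mass = 192.13 g/mol; 576 ÷ 192.13 ≈ 3, so the molecular formula is C27H12O15.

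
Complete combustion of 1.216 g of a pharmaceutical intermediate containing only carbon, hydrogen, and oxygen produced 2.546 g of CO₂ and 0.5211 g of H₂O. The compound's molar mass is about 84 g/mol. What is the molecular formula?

mol C = 2.546 g CO₂ ÷ 44.009 g/mol = 0.057852 mol
mol H = 2 × 0.5211 g H₂O ÷ 18.015 g/mol = 0.057852 mol
mass O = 1.216 − (0.69486 + 0.058315) = 0.46283 g → mol O = 0.46283 ÷ 15.999 = 0.028929 mol
Divide by the smallest (0.028929 mol): C 2.000, H 2.000, O 1.000
Empirical formula: C2H2O
Empirical-formula mass = 42.04 g/mol; 84 ÷ 42.04 ≈ 2, so the molecular formula is C4H4O2.

C4H4O2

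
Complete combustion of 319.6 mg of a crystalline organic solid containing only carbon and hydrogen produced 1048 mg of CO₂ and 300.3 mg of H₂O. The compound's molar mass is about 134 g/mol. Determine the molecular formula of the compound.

mol C = 1.048 g CO₂ ÷ 44.009 g/mol = 0.023813 mol
mol H = 2 × 0.3003 g H₂O ÷ 18.015 g/mol = 0.033339 mol
Divide by the smallest (0.023813 mol): C 1.000, H 1.400
Multiplying each by 5 gives whole numbers: C 5.00, H 7.00
Empirical formula: C5H7
Empirical-formula mass = 67.11 g/mol; 134 ÷ 67.11 ≈ 2, so the molecular formula is C10H14.

C10H14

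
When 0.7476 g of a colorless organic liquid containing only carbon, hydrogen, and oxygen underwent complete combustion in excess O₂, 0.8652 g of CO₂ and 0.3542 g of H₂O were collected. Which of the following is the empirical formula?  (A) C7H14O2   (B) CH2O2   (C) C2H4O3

(C) C2H4O3

mol C = 0.8652 g CO₂ ÷ 44.009 g/mol = 0.019660 mol
mol H = 2 × 0.3542 g H₂O ÷ 18.015 g/mol = 0.039323 mol
mass O = 0.7476 − (0.23613 + 0.039637) = 0.47183 g → mol O = 0.47183 ÷ 15.999 = 0.029491 mol
Divide by the smallest (0.019660 mol): C 1.000, H 2.000, O 1.500
Multiplying each by 2 gives whole numbers: C 2.00, H 4.00, O 3.00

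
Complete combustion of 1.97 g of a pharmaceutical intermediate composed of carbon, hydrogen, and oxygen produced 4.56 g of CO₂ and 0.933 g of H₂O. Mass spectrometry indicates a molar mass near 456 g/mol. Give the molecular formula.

C24H24O9

mol C = 4.56 g CO₂ ÷ 44.009 g/mol = 0.1036 mol
mol H = 2 × 0.933 g H₂O ÷ 18.015 g/mol = 0.1036 mol
mass O = 1.97 − (1.245 + 0.1044) = 0.6211 g → mol O = 0.6211 ÷ 15.999 = 0.03882 mol
Divide by the smallest (0.03882 mol): C 2.669, H 2.668, O 1.000
Multiplying each by 3 gives whole numbers: C 8.01, H 8.00, O 3.00
Empirical formula: C8H8O3
Empirical-formula mass = 152.15 g/mol; 456 ÷ 152.15 ≈ 3, so the molecular formula is C24H24O9.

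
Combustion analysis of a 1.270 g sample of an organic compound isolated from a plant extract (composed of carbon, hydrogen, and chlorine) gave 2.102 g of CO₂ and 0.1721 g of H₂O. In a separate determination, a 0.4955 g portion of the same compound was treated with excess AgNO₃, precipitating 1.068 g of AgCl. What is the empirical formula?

mol C = 2.102 g CO₂ ÷ 44.009 g/mol = 0.047763 mol
mol H = 2 × 0.1721 g H₂O ÷ 18.015 g/mol = 0.019106 mol
From the AgCl data: mol Cl per gram of compound = (1.068 ÷ 143.318) ÷ 0.4955 = 0.015039 mol/g, so in the 1.270 g combustion sample mol Cl = 0.019100 mol
Divide by the smallest (0.019100 mol): C 2.501, H 1.000, Cl 1.000
Multiplying each by 2 gives whole numbers: C 5.00, H 2.00, Cl 2.00

C5H2Cl2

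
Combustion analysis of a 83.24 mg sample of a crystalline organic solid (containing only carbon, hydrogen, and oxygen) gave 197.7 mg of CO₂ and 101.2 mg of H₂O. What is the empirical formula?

C4H10O

mol C = 0.1977 g CO₂ ÷ 44.009 g/mol = 0.0044923 mol
mol H = 2 × 0.1012 g H₂O ÷ 18.015 g/mol = 0.011235 mol
mass O = 0.08324 − (0.053957 + 0.011325) = 0.017958 g → mol O = 0.017958 ÷ 15.999 = 0.0011225 mol
Divide by the smallest (0.0011225 mol): C 4.002, H 10.009, O 1.000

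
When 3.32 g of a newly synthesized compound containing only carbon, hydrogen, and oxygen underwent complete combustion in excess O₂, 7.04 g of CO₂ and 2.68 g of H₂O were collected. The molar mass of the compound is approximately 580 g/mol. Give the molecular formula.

mol C = 7.04 g CO₂ ÷ 44.009 g/mol = 0.1600 mol
mol H = 2 × 2.68 g H₂O ÷ 18.015 g/mol = 0.2975 mol
mass O = 3.32 − (1.921 + 0.2999) = 1.099 g → mol O = 1.099 ÷ 15.999 = 0.06867 mol
Divide by the smallest (0.06867 mol): C 2.329, H 4.332, O 1.000
Multiplying each by 3 gives whole numbers: C 6.99, H 13.00, O 3.00
Empirical formula: C7H13O3
Empirical-formula mass = 145.18 g/mol; 580 ÷ 145.18 ≈ 4, so the molecular formula is C28H52O12.

C28H52O12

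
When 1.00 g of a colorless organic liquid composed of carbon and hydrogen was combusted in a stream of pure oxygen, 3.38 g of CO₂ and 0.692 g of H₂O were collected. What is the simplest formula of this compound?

mol C = 3.38 g CO₂ ÷ 44.009 g/mol = 0.07680 mol
mol H = 2 × 0.692 g H₂O ÷ 18.015 g/mol = 0.07682 mol
Divide by the smallest (0.07680 mol): C 1.000, H 1.000

CH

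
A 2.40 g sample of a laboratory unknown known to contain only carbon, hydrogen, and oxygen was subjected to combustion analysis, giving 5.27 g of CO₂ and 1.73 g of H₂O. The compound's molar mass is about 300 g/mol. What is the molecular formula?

C15H24O6

mol C = 5.27 g CO₂ ÷ 44.009 g/mol = 0.1197 mol
mol H = 2 × 1.73 g H₂O ÷ 18.015 g/mol = 0.1921 mol
mass O = 2.40 − (1.438 + 0.1936) = 0.7681 g → mol O = 0.7681 ÷ 15.999 = 0.04801 mol
Divide by the smallest (0.04801 mol): C 2.494, H 4.000, O 1.000
Multiplying each by 2 gives whole numbers: C 4.99, H 8.00, O 2.00
Empirical formula: C5H8O2
Empirical-formula mass = 100.12 g/mol; 300 ÷ 100.12 ≈ 3, so the molecular formula is C15H24O6.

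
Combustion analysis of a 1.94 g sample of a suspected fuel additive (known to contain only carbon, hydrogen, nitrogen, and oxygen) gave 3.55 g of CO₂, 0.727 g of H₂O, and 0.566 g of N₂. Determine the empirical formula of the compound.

C4H4N2O

mol C = 3.55 g CO₂ ÷ 44.009 g/mol = 0.08067 mol
mol H = 2 × 0.727 g H₂O ÷ 18.015 g/mol = 0.08071 mol
mol N = 2 × 0.566 g N₂ ÷ 28.014 g/mol = 0.04041 mol
mass O = 1.94 − (0.9689 + 0.08136 + 0.5660) = 0.3238 g → mol O = 0.3238 ÷ 15.999 = 0.02024 mol
Divide by the smallest (0.02024 mol): C 3.986, H 3.988, N 1.997, O 1.000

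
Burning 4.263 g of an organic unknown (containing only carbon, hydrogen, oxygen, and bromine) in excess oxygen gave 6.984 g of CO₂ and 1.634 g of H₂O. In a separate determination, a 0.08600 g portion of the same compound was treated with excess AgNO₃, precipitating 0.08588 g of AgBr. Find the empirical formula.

C7H8BrO

mol C = 6.984 g CO₂ ÷ 44.009 g/mol = 0.15869 mol
mol H = 2 × 1.634 g H₂O ÷ 18.015 g/mol = 0.18140 mol
From the AgBr data: mol Br per gram of compound = (0.08588 ÷ 187.772) ÷ 0.08600 = 0.0053182 mol/g, so in the 4.263 g combustion sample mol Br = 0.022671 mol
mass O = 4.263 − (1.9061 + 0.18286 + 1.8115) = 0.36253 g → mol O = 0.36253 ÷ 15.999 = 0.022659 mol
Divide by the smallest (0.022659 mol): C 7.004, H 8.006, Br 1.001, O 1.000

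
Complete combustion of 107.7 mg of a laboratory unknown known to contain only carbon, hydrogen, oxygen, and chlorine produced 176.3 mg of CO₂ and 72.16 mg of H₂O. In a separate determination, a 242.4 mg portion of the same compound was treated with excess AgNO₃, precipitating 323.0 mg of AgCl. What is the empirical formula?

C4H8ClO

mol C = 0.1763 g CO₂ ÷ 44.009 g/mol = 0.0040060 mol
mol H = 2 × 0.07216 g H₂O ÷ 18.015 g/mol = 0.0080111 mol
From the AgCl data: mol Cl per gram of compound = (0.3230 ÷ 143.318) ÷ 0.2424 = 0.0092976 mol/g, so in the 0.1077 g combustion sample mol Cl = 0.0010013 mol
mass O = 0.1077 − (0.048116 + 0.0080752 + 0.035498) = 0.016011 g → mol O = 0.016011 ÷ 15.999 = 0.0010007 mol
Divide by the smallest (0.0010007 mol): C 4.003, H 8.005, Cl 1.001, O 1.000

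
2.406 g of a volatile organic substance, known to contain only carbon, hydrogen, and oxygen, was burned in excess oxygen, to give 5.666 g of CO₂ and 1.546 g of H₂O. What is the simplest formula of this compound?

C3H4O

mol C = 5.666 g CO₂ ÷ 44.009 g/mol = 0.12875 mol
mol H = 2 × 1.546 g H₂O ÷ 18.015 g/mol = 0.17163 mol
mass O = 2.406 − (1.5464 + 0.17301) = 0.68662 g → mol O = 0.68662 ÷ 15.999 = 0.042916 mol
Divide by the smallest (0.042916 mol): C 3.000, H 3.999, O 1.000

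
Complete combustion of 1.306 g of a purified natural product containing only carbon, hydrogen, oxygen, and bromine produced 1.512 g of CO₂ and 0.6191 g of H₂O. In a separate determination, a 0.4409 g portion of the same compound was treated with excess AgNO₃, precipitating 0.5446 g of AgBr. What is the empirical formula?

mol C = 1.512 g CO₂ ÷ 44.009 g/mol = 0.034357 mol
mol H = 2 × 0.6191 g H₂O ÷ 18.015 g/mol = 0.068732 mol
From the AgBr data: mol Br per gram of compound = (0.5446 ÷ 187.772) ÷ 0.4409 = 0.0065782 mol/g, so in the 1.306 g combustion sample mol Br = 0.0085911 mol
mass O = 1.306 − (0.41266 + 0.069281 + 0.68647) = 0.13760 g → mol O = 0.13760 ÷ 15.999 = 0.0086003 mol
Divide by the smallest (0.0085911 mol): C 3.999, H 8.000, Br 1.000, O 1.001

C4H8BrO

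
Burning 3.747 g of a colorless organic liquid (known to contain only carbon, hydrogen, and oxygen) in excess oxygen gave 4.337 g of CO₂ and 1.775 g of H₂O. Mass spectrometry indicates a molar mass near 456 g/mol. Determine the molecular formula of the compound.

mol C = 4.337 g CO₂ ÷ 44.009 g/mol = 0.098548 mol
mol H = 2 × 1.775 g H₂O ÷ 18.015 g/mol = 0.19706 mol
mass O = 3.747 − (1.1837 + 0.19863) = 2.3647 g → mol O = 2.3647 ÷ 15.999 = 0.14780 mol
Divide by the smallest (0.098548 mol): C 1.000, H 2.000, O 1.500
Multiplying each by 2 gives whole numbers: C 2.00, H 4.00, O 3.00
Empirical formula: C2H4O3
Empirical-formula mass = 76.05 g/mol; 456 ÷ 76.05 ≈ 6, so the molecular formula is C12H24O18.

C12H24O18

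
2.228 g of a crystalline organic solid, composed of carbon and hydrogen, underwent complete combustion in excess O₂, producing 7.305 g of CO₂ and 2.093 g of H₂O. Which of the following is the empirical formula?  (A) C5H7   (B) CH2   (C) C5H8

mol C = 7.305 g CO₂ ÷ 44.009 g/mol = 0.16599 mol
mol H = 2 × 2.093 g H₂O ÷ 18.015 g/mol = 0.23236 mol
Divide by the smallest (0.16599 mol): C 1.000, H 1.400
Multiplying each by 5 gives whole numbers: C 5.00, H 7.00

(A) C5H7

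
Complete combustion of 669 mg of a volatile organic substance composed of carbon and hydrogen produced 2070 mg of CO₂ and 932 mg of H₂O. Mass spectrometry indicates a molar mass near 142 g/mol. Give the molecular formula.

mol C = 2.07 g CO₂ ÷ 44.009 g/mol = 0.04704 mol
mol H = 2 × 0.932 g H₂O ÷ 18.015 g/mol = 0.1035 mol
Divide by the smallest (0.04704 mol): C 1.000, H 2.200
Multiplying each by 5 gives whole numbers: C 5.00, H 11.00
Empirical formula: C5H11
Empirical-formula mass = 71.14 g/mol; 142 ÷ 71.14 ≈ 2, so the molecular formula is C10H22.

C10H22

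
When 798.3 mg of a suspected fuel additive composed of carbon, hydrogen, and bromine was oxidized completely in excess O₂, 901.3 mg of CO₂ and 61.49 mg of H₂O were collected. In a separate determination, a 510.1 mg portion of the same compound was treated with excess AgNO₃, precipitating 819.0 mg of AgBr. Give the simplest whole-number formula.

C3HBr

mol C = 0.9013 g CO₂ ÷ 44.009 g/mol = 0.020480 mol
mol H = 2 × 0.06149 g H₂O ÷ 18.015 g/mol = 0.0068265 mol
From the AgBr data: mol Br per gram of compound = (0.8190 ÷ 187.772) ÷ 0.5101 = 0.0085506 mol/g, so in the 0.7983 g combustion sample mol Br = 0.0068260 mol
Divide by the smallest (0.0068260 mol): C 3.000, H 1.000, Br 1.000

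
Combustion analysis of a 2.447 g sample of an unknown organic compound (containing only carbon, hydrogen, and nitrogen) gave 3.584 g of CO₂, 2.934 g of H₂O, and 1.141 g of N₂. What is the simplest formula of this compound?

mol C = 3.584 g CO₂ ÷ 44.009 g/mol = 0.081438 mol
mol H = 2 × 2.934 g H₂O ÷ 18.015 g/mol = 0.32573 mol
mol N = 2 × 1.141 g N₂ ÷ 28.014 g/mol = 0.081459 mol
Divide by the smallest (0.081438 mol): C 1.000, H 4.000, N 1.000

CH4N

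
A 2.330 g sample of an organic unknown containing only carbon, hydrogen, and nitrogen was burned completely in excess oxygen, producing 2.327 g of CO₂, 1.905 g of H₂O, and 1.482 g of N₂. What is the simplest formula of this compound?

CH4N2

mol C = 2.327 g CO₂ ÷ 44.009 g/mol = 0.052876 mol
mol H = 2 × 1.905 g H₂O ÷ 18.015 g/mol = 0.21149 mol
mol N = 2 × 1.482 g N₂ ÷ 28.014 g/mol = 0.10580 mol
Divide by the smallest (0.052876 mol): C 1.000, H 4.000, N 2.001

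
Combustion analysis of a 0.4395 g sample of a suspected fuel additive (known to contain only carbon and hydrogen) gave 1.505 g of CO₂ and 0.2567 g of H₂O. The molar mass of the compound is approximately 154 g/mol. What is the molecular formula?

mol C = 1.505 g CO₂ ÷ 44.009 g/mol = 0.034198 mol
mol H = 2 × 0.2567 g H₂O ÷ 18.015 g/mol = 0.028498 mol
Divide by the smallest (0.028498 mol): C 1.200, H 1.000
Multiplying each by 5 gives whole numbers: C 6.00, H 5.00
Empirical formula: C6H5
Empirical-formula mass = 77.11 g/mol; 154 ÷ 77.11 ≈ 2, so the molecular formula is C12H10.

C12H10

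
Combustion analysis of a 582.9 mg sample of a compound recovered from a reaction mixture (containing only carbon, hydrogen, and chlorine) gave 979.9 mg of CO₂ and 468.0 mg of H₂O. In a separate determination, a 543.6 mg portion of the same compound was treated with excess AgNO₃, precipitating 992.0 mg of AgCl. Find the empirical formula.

mol C = 0.9799 g CO₂ ÷ 44.009 g/mol = 0.022266 mol
mol H = 2 × 0.4680 g H₂O ÷ 18.015 g/mol = 0.051957 mol
From the AgCl data: mol Cl per gram of compound = (0.9920 ÷ 143.318) ÷ 0.5436 = 0.012733 mol/g, so in the 0.5829 g combustion sample mol Cl = 0.0074221 mol
Divide by the smallest (0.0074221 mol): C 3.000, H 7.000, Cl 1.000

C3H7Cl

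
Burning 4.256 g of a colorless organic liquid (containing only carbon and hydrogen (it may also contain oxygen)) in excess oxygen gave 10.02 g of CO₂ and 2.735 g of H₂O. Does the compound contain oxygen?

yes

mol C = 10.02 g CO₂ ÷ 44.009 g/mol = 0.22768 mol
mol H = 2 × 2.735 g H₂O ÷ 18.015 g/mol = 0.30364 mol
C and H account for only 3.0407 g of the 4.256 g sample; the remaining 1.2153 g must be oxygen.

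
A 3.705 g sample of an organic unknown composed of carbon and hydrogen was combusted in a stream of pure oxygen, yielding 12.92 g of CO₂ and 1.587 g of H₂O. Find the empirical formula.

mol C = 12.92 g CO₂ ÷ 44.009 g/mol = 0.29358 mol
mol H = 2 × 1.587 g H₂O ÷ 18.015 g/mol = 0.17619 mol
Divide by the smallest (0.17619 mol): C 1.666, H 1.000
Multiplying each by 3 gives whole numbers: C 5.00, H 3.00

C5H3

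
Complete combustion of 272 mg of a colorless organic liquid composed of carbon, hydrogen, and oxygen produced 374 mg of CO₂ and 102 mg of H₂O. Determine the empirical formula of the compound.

C6H8O7

mol C = 0.374 g CO₂ ÷ 44.009 g/mol = 0.008498 mol
mol H = 2 × 0.102 g H₂O ÷ 18.015 g/mol = 0.01132 mol
mass O = 0.272 − (0.1021 + 0.01141) = 0.1585 g → mol O = 0.1585 ÷ 15.999 = 0.009908 mol
Divide by the smallest (0.008498 mol): C 1.000, H 1.332, O 1.166
Multiplying each by 6 gives whole numbers: C 6.00, H 7.99, O 7.00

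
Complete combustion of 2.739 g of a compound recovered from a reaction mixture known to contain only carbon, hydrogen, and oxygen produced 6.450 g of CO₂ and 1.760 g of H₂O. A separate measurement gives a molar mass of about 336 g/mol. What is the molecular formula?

C18H24O6

mol C = 6.450 g CO₂ ÷ 44.009 g/mol = 0.14656 mol
mol H = 2 × 1.760 g H₂O ÷ 18.015 g/mol = 0.19539 mol
mass O = 2.739 − (1.7603 + 0.19696) = 0.78170 g → mol O = 0.78170 ÷ 15.999 = 0.048859 mol
Divide by the smallest (0.048859 mol): C 3.000, H 3.999, O 1.000
Empirical formula: C3H4O
Empirical-formula mass = 56.06 g/mol; 336 ÷ 56.06 ≈ 6, so the molecular formula is C18H24O6.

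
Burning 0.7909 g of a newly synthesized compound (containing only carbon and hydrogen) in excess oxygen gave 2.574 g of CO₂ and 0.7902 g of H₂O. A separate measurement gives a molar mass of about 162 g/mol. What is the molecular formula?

C12H18

mol C = 2.574 g CO₂ ÷ 44.009 g/mol = 0.058488 mol
mol H = 2 × 0.7902 g H₂O ÷ 18.015 g/mol = 0.087727 mol
Divide by the smallest (0.058488 mol): C 1.000, H 1.500
Multiplying each by 2 gives whole numbers: C 2.00, H 3.00
Empirical formula: C2H3
Empirical-formula mass = 27.05 g/mol; 162 ÷ 27.05 ≈ 6, so the molecular formula is C12H18.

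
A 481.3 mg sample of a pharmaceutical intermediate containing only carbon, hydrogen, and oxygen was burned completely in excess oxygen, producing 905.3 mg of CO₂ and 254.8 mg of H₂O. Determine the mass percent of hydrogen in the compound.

mol C = 0.9053 g CO₂ ÷ 44.009 g/mol = 0.020571 mol
mol H = 2 × 0.2548 g H₂O ÷ 18.015 g/mol = 0.028288 mol
mass O = 0.4813 − (0.24708 + 0.028514) = 0.20571 g → mol O = 0.20571 ÷ 15.999 = 0.012858 mol
mass % H = 0.028514 g ÷ 0.4813 g × 100%

5.92%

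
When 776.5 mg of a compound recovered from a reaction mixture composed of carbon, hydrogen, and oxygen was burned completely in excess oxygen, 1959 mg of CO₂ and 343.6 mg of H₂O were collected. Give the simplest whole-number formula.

mol C = 1.959 g CO₂ ÷ 44.009 g/mol = 0.044514 mol
mol H = 2 × 0.3436 g H₂O ÷ 18.015 g/mol = 0.038146 mol
mass O = 0.7765 − (0.53465 + 0.038451) = 0.20340 g → mol O = 0.20340 ÷ 15.999 = 0.012713 mol
Divide by the smallest (0.012713 mol): C 3.501, H 3.001, O 1.000
Multiplying each by 2 gives whole numbers: C 7.00, H 6.00, O 2.00

C7H6O2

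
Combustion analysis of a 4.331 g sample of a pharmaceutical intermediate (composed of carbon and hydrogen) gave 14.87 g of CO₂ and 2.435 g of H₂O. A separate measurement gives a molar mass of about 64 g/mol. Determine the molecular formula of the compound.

C5H4

mol C = 14.87 g CO₂ ÷ 44.009 g/mol = 0.33789 mol
mol H = 2 × 2.435 g H₂O ÷ 18.015 g/mol = 0.27033 mol
Divide by the smallest (0.27033 mol): C 1.250, H 1.000
Multiplying each by 4 gives whole numbers: C 5.00, H 4.00
Empirical formula: C5H4
Empirical-formula mass = 64.09 g/mol; 64 ÷ 64.09 ≈ 1, so the molecular formula is C5H4.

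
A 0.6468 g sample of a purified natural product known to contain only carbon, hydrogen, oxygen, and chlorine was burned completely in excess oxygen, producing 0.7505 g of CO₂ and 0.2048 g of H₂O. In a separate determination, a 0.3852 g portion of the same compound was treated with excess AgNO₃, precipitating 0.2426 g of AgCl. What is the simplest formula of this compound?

mol C = 0.7505 g CO₂ ÷ 44.009 g/mol = 0.017053 mol
mol H = 2 × 0.2048 g H₂O ÷ 18.015 g/mol = 0.022737 mol
From the AgCl data: mol Cl per gram of compound = (0.2426 ÷ 143.318) ÷ 0.3852 = 0.0043944 mol/g, so in the 0.6468 g combustion sample mol Cl = 0.0028423 mol
mass O = 0.6468 − (0.20483 + 0.022919 + 0.10076) = 0.31829 g → mol O = 0.31829 ÷ 15.999 = 0.019895 mol
Divide by the smallest (0.0028423 mol): C 6.000, H 7.999, Cl 1.000, O 6.999

C6H8ClO7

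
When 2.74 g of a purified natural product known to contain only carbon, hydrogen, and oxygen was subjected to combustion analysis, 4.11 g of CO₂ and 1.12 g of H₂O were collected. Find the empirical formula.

mol C = 4.11 g CO₂ ÷ 44.009 g/mol = 0.09339 mol
mol H = 2 × 1.12 g H₂O ÷ 18.015 g/mol = 0.1243 mol
mass O = 2.74 − (1.122 + 0.1253) = 1.493 g → mol O = 1.493 ÷ 15.999 = 0.09332 mol
Divide by the smallest (0.09332 mol): C 1.001, H 1.332, O 1.000
Multiplying each by 3 gives whole numbers: C 3.00, H 4.00, O 3.00

C3H4O3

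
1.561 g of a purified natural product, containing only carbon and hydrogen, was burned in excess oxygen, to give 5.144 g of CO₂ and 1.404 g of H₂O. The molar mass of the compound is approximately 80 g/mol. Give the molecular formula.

mol C = 5.144 g CO₂ ÷ 44.009 g/mol = 0.11689 mol
mol H = 2 × 1.404 g H₂O ÷ 18.015 g/mol = 0.15587 mol
Divide by the smallest (0.11689 mol): C 1.000, H 1.334
Multiplying each by 3 gives whole numbers: C 3.00, H 4.00
Empirical formula: C3H4
Empirical-formula mass = 40.06 g/mol; 80 ÷ 40.06 ≈ 2, so the molecular formula is C6H8.

C6H8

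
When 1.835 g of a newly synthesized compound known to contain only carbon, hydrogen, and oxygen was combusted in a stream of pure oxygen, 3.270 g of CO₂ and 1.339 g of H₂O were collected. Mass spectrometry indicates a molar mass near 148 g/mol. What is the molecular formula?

mol C = 3.270 g CO₂ ÷ 44.009 g/mol = 0.074303 mol
mol H = 2 × 1.339 g H₂O ÷ 18.015 g/mol = 0.14865 mol
mass O = 1.835 − (0.89245 + 0.14984) = 0.79270 g → mol O = 0.79270 ÷ 15.999 = 0.049547 mol
Divide by the smallest (0.049547 mol): C 1.500, H 3.000, O 1.000
Multiplying each by 2 gives whole numbers: C 3.00, H 6.00, O 2.00
Empirical formula: C3H6O2
Empirical-formula mass = 74.08 g/mol; 148 ÷ 74.08 ≈ 2, so the molecular formula is C6H12O4.

C6H12O4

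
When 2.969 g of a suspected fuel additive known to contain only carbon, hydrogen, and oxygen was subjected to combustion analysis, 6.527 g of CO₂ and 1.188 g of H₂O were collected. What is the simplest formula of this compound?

mol C = 6.527 g CO₂ ÷ 44.009 g/mol = 0.14831 mol
mol H = 2 × 1.188 g H₂O ÷ 18.015 g/mol = 0.13189 mol
mass O = 2.969 − (1.7814 + 0.13295) = 1.0547 g → mol O = 1.0547 ÷ 15.999 = 0.065923 mol
Divide by the smallest (0.065923 mol): C 2.250, H 2.001, O 1.000
Multiplying each by 4 gives whole numbers: C 9.00, H 8.00, O 4.00

C9H8O4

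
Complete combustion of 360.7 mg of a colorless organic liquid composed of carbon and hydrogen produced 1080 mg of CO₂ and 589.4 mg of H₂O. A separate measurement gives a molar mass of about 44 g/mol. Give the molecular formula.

mol C = 1.080 g CO₂ ÷ 44.009 g/mol = 0.024540 mol
mol H = 2 × 0.5894 g H₂O ÷ 18.015 g/mol = 0.065434 mol
Divide by the smallest (0.024540 mol): C 1.000, H 2.666
Multiplying each by 3 gives whole numbers: C 3.00, H 8.00
Empirical formula: C3H8
Empirical-formula mass = 44.10 g/mol; 44 ÷ 44.10 ≈ 1, so the molecular formula is C3H8.

C3H8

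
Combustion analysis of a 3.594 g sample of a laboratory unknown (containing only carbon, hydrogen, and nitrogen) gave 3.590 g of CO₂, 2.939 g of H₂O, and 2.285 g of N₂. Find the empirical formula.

CH4N2

mol C = 3.590 g CO₂ ÷ 44.009 g/mol = 0.081574 mol
mol H = 2 × 2.939 g H₂O ÷ 18.015 g/mol = 0.32628 mol
mol N = 2 × 2.285 g N₂ ÷ 28.014 g/mol = 0.16313 mol
Divide by the smallest (0.081574 mol): C 1.000, H 4.000, N 2.000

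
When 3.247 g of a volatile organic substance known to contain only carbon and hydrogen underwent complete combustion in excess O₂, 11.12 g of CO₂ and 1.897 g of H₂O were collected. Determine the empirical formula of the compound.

mol C = 11.12 g CO₂ ÷ 44.009 g/mol = 0.25268 mol
mol H = 2 × 1.897 g H₂O ÷ 18.015 g/mol = 0.21060 mol
Divide by the smallest (0.21060 mol): C 1.200, H 1.000
Multiplying each by 5 gives whole numbers: C 6.00, H 5.00

C6H5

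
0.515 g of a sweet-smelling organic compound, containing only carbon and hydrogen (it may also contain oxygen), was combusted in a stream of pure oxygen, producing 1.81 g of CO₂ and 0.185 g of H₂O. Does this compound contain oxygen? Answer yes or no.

no

mol C = 1.81 g CO₂ ÷ 44.009 g/mol = 0.04113 mol
mol H = 2 × 0.185 g H₂O ÷ 18.015 g/mol = 0.02054 mol
C and H together account for 0.5147 g — essentially the entire 0.515 g sample — so the compound contains no oxygen.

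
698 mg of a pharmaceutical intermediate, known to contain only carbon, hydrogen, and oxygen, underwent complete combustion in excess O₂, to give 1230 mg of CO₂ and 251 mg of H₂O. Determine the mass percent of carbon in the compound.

48.1%

mol C = 1.23 g CO₂ ÷ 44.009 g/mol = 0.02795 mol
mol H = 2 × 0.251 g H₂O ÷ 18.015 g/mol = 0.02787 mol
mass O = 0.698 − (0.3357 + 0.02809) = 0.3342 g → mol O = 0.3342 ÷ 15.999 = 0.02089 mol
mass % C = 0.3357 g ÷ 0.698 g × 100%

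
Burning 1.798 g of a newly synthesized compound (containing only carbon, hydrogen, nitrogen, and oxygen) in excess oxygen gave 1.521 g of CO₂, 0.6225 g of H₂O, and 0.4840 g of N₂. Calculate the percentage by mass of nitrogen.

mol C = 1.521 g CO₂ ÷ 44.009 g/mol = 0.034561 mol
mol H = 2 × 0.6225 g H₂O ÷ 18.015 g/mol = 0.069109 mol
mol N = 2 × 0.4840 g N₂ ÷ 28.014 g/mol = 0.034554 mol
mass O = 1.798 − (0.41511 + 0.069662 + 0.48400) = 0.82922 g → mol O = 0.82922 ÷ 15.999 = 0.051830 mol
mass % N = 0.48400 g ÷ 1.798 g × 100%

26.92%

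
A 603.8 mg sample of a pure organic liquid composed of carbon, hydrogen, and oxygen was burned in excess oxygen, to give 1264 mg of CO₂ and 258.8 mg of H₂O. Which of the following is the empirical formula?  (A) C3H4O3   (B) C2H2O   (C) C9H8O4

mol C = 1.264 g CO₂ ÷ 44.009 g/mol = 0.028721 mol
mol H = 2 × 0.2588 g H₂O ÷ 18.015 g/mol = 0.028732 mol
mass O = 0.6038 − (0.34497 + 0.028961) = 0.22987 g → mol O = 0.22987 ÷ 15.999 = 0.014368 mol
Divide by the smallest (0.014368 mol): C 1.999, H 2.000, O 1.000

(B) C2H2O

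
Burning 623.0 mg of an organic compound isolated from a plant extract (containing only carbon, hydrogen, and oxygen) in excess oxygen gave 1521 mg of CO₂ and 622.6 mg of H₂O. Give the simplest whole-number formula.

C4H8O

mol C = 1.521 g CO₂ ÷ 44.009 g/mol = 0.034561 mol
mol H = 2 × 0.6226 g H₂O ÷ 18.015 g/mol = 0.069120 mol
mass O = 0.6230 − (0.41511 + 0.069673) = 0.13821 g → mol O = 0.13821 ÷ 15.999 = 0.0086389 mol
Divide by the smallest (0.0086389 mol): C 4.001, H 8.001, O 1.000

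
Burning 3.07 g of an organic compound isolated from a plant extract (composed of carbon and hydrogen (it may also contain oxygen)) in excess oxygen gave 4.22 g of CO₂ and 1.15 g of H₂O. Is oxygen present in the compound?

mol C = 4.22 g CO₂ ÷ 44.009 g/mol = 0.09589 mol
mol H = 2 × 1.15 g H₂O ÷ 18.015 g/mol = 0.1277 mol
C and H account for only 1.280 g of the 3.07 g sample; the remaining 1.790 g must be oxygen.

yes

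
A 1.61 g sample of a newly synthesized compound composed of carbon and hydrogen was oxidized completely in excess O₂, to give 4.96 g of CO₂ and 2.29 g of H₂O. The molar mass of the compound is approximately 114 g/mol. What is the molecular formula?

mol C = 4.96 g CO₂ ÷ 44.009 g/mol = 0.1127 mol
mol H = 2 × 2.29 g H₂O ÷ 18.015 g/mol = 0.2542 mol
Divide by the smallest (0.1127 mol): C 1.000, H 2.256
Multiplying each by 4 gives whole numbers: C 4.00, H 9.02
Empirical formula: C4H9
Empirical-formula mass = 57.12 g/mol; 114 ÷ 57.12 ≈ 2, so the molecular formula is C8H18.

C8H18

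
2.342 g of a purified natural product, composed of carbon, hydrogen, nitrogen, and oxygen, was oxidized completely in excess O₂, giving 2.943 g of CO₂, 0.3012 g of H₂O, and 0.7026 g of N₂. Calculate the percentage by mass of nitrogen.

30.00%

mol C = 2.943 g CO₂ ÷ 44.009 g/mol = 0.066873 mol
mol H = 2 × 0.3012 g H₂O ÷ 18.015 g/mol = 0.033439 mol
mol N = 2 × 0.7026 g N₂ ÷ 28.014 g/mol = 0.050161 mol
mass O = 2.342 − (0.80321 + 0.033706 + 0.70260) = 0.80249 g → mol O = 0.80249 ÷ 15.999 = 0.050159 mol
mass % N = 0.70260 g ÷ 2.342 g × 100%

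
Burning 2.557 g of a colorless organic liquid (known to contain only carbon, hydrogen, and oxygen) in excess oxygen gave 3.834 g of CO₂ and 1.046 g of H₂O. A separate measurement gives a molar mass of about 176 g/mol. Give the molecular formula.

mol C = 3.834 g CO₂ ÷ 44.009 g/mol = 0.087119 mol
mol H = 2 × 1.046 g H₂O ÷ 18.015 g/mol = 0.11613 mol
mass O = 2.557 − (1.0464 + 0.11705) = 1.3936 g → mol O = 1.3936 ÷ 15.999 = 0.087103 mol
Divide by the smallest (0.087103 mol): C 1.000, H 1.333, O 1.000
Multiplying each by 3 gives whole numbers: C 3.00, H 4.00, O 3.00
Empirical formula: C3H4O3
Empirical-formula mass = 88.06 g/mol; 176 ÷ 88.06 ≈ 2, so the molecular formula is C6H8O6.

C6H8O6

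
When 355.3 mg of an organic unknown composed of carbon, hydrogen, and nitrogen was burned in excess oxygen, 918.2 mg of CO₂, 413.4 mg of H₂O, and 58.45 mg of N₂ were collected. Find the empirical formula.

mol C = 0.9182 g CO₂ ÷ 44.009 g/mol = 0.020864 mol
mol H = 2 × 0.4134 g H₂O ÷ 18.015 g/mol = 0.045895 mol
mol N = 2 × 0.05845 g N₂ ÷ 28.014 g/mol = 0.0041729 mol
Divide by the smallest (0.0041729 mol): C 5.000, H 10.998, N 1.000

C5H11N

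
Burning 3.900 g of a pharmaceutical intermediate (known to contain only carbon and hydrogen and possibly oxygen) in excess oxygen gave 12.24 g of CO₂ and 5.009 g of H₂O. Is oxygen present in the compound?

no

mol C = 12.24 g CO₂ ÷ 44.009 g/mol = 0.27812 mol
mol H = 2 × 5.009 g H₂O ÷ 18.015 g/mol = 0.55609 mol
C and H together account for 3.9011 g — essentially the entire 3.900 g sample — so the compound contains no oxygen.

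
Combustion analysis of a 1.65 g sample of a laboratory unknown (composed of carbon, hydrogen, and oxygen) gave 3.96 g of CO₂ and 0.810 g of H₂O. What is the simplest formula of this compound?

mol C = 3.96 g CO₂ ÷ 44.009 g/mol = 0.08998 mol
mol H = 2 × 0.810 g H₂O ÷ 18.015 g/mol = 0.08993 mol
mass O = 1.65 − (1.081 + 0.09064) = 0.4786 g → mol O = 0.4786 ÷ 15.999 = 0.02991 mol
Divide by the smallest (0.02991 mol): C 3.008, H 3.006, O 1.000

C3H3O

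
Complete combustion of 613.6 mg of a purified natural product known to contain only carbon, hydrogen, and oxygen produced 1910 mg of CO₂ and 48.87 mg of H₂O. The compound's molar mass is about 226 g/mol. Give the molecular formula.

C16H2O2

mol C = 1.910 g CO₂ ÷ 44.009 g/mol = 0.043400 mol
mol H = 2 × 0.04887 g H₂O ÷ 18.015 g/mol = 0.0054255 mol
mass O = 0.6136 − (0.52128 + 0.0054689) = 0.086851 g → mol O = 0.086851 ÷ 15.999 = 0.0054285 mol
Divide by the smallest (0.0054255 mol): C 7.999, H 1.000, O 1.001
Empirical formula: C8HO
Empirical-formula mass = 113.09 g/mol; 226 ÷ 113.09 ≈ 2, so the molecular formula is C16H2O2.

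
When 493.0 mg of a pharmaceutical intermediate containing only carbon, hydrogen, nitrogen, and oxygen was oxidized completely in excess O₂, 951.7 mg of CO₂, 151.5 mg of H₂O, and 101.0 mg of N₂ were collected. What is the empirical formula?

C9H7N3O3

mol C = 0.9517 g CO₂ ÷ 44.009 g/mol = 0.021625 mol
mol H = 2 × 0.1515 g H₂O ÷ 18.015 g/mol = 0.016819 mol
mol N = 2 × 0.1010 g N₂ ÷ 28.014 g/mol = 0.0072107 mol
mass O = 0.4930 − (0.25974 + 0.016954 + 0.10100) = 0.11531 g → mol O = 0.11531 ÷ 15.999 = 0.0072071 mol
Divide by the smallest (0.0072071 mol): C 3.001, H 2.334, N 1.000, O 1.000
Multiplying each by 3 gives whole numbers: C 9.00, H 7.00, N 3.00, O 3.00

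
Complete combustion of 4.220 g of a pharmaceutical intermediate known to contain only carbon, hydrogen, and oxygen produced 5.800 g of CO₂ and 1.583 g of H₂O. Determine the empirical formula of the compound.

mol C = 5.800 g CO₂ ÷ 44.009 g/mol = 0.13179 mol
mol H = 2 × 1.583 g H₂O ÷ 18.015 g/mol = 0.17574 mol
mass O = 4.220 − (1.5829 + 0.17715) = 2.4599 g → mol O = 2.4599 ÷ 15.999 = 0.15375 mol
Divide by the smallest (0.13179 mol): C 1.000, H 1.333, O 1.167
Multiplying each by 6 gives whole numbers: C 6.00, H 8.00, O 7.00

C6H8O7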